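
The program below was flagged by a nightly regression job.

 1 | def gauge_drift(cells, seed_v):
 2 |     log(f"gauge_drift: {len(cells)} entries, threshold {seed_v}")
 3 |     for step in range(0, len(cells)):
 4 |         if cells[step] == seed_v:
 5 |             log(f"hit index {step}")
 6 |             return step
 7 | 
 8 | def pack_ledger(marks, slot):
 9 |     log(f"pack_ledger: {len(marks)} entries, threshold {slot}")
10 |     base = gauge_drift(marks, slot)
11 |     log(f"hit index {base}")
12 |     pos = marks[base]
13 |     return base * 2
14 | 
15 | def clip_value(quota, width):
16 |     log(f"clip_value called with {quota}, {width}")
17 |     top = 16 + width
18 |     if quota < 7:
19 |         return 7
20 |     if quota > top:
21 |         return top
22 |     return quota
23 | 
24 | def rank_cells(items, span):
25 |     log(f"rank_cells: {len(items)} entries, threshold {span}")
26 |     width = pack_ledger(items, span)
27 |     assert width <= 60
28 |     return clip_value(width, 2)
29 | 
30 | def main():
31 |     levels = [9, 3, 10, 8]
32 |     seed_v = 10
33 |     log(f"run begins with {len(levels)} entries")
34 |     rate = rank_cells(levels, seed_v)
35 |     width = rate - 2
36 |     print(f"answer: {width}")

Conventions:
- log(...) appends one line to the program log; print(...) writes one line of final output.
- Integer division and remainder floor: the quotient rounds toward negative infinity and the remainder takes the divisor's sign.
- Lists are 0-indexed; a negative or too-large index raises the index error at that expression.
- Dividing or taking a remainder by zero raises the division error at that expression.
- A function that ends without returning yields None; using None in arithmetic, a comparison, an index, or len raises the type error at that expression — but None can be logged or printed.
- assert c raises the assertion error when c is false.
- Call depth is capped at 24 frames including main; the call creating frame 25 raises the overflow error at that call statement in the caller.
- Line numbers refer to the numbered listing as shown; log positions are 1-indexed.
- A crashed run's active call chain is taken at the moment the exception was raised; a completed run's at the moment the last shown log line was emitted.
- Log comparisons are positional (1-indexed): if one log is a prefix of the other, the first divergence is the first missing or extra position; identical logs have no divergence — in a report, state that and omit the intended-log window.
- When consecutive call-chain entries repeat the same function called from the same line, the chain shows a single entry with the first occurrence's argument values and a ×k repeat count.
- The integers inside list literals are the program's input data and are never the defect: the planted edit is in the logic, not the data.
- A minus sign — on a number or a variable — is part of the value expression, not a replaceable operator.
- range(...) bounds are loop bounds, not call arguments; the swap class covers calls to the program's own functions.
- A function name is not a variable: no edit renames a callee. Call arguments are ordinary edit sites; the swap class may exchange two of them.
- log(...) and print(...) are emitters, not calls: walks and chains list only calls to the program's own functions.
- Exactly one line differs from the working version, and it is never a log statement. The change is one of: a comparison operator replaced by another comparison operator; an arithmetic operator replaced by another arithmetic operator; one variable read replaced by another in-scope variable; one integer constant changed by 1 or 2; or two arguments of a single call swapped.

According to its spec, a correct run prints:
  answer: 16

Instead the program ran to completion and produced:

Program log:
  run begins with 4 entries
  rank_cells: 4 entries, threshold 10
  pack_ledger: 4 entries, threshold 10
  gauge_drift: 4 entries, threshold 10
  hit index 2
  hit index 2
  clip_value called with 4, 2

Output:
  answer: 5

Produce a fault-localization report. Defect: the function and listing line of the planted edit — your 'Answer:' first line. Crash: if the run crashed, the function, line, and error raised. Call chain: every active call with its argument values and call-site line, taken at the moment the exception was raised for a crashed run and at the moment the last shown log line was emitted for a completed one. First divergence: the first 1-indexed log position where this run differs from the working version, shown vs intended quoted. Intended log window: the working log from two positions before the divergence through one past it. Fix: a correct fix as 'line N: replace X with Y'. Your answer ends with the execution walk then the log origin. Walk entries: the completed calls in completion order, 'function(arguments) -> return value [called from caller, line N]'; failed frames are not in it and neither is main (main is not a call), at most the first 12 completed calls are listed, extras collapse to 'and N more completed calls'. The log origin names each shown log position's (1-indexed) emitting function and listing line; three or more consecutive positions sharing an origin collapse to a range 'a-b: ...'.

Answer: the defect is in pack_ledger at line 13.
Key fact: The earliest visible damage is log position 7 — 'clip_value called with 4, 2' rather than the intended 'clip_value called with 20, 2'.
Call chain: main -> rank_cells([9, 3, 10, 8], 10) (called at line 34) -> clip_value(4, 2) (called at line 28).
First divergence: position 7 — the shown line 'clip_value called with 4, 2' should read 'clip_value called with 20, 2'.
Intended log window:
  5: hit index 2
  6: hit index 2
  7: clip_value called with 20, 2
Execution walk:
  gauge_drift([9, 3, 10, 8], 10) -> 2  [called from pack_ledger, line 10]
  pack_ledger([9, 3, 10, 8], 10) -> 4  [called from rank_cells, line 26]
  clip_value(4, 2) -> 7  [called from rank_cells, line 28]
  rank_cells([9, 3, 10, 8], 10) -> 7  [called from main, line 34]
Log line origins:
  1 — main, line 33
  2 — rank_cells, line 25
  3 — pack_ledger, line 9
  4 — gauge_drift, line 2
  5 — gauge_drift, line 5
  6 — pack_ledger, line 11
  7 — clip_value, line 16
A correct fix: line 13: replace `base` with `pos`.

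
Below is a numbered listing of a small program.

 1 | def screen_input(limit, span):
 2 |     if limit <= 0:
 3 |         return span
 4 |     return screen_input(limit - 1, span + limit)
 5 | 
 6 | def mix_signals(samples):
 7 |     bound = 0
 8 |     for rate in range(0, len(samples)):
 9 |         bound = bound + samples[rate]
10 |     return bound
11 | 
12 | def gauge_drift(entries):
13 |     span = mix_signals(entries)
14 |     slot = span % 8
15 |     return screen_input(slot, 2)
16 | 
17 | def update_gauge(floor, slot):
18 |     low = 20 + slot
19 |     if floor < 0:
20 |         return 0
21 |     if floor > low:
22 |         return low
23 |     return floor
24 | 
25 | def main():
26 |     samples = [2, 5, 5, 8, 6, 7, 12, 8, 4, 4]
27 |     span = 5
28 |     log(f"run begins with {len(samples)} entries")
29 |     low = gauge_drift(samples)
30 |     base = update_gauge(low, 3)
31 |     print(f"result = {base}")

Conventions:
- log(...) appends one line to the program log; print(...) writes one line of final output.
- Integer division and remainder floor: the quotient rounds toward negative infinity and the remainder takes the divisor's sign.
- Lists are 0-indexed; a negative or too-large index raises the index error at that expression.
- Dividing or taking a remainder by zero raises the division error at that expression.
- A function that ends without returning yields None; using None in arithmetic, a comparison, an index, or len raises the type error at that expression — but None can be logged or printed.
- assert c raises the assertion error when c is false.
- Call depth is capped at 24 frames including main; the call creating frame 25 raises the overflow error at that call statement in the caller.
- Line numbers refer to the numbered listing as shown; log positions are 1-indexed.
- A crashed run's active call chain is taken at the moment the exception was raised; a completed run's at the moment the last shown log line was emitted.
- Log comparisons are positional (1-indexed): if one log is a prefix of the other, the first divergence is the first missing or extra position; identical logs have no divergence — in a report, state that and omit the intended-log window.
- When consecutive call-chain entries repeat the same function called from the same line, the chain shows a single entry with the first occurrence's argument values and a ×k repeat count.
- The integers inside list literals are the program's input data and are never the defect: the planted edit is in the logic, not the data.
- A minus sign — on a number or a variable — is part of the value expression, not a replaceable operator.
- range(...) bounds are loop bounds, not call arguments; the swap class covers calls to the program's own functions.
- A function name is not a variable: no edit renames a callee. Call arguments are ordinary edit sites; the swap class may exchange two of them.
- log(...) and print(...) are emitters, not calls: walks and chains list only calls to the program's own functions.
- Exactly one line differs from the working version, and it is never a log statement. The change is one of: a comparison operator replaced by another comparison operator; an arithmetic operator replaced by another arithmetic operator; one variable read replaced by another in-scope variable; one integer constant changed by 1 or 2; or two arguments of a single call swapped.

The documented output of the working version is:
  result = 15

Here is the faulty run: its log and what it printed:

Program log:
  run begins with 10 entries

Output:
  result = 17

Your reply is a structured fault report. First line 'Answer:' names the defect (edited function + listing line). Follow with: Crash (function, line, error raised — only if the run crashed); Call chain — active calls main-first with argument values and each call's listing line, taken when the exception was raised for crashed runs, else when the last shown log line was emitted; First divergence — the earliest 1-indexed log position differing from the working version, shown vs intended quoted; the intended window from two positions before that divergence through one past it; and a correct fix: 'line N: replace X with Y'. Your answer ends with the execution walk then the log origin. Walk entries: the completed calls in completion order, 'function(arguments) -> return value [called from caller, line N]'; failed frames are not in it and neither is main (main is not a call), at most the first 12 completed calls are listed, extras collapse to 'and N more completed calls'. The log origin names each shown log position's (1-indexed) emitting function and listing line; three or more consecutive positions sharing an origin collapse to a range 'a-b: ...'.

Answer: the defect is in gauge_drift at line 15.
Key observation: Nothing in the log betrays the bug — only the output does.
Call chain: main.
First divergence: none — the logs agree in full.
Execution walk:
  mix_signals([2, 5, 5, 8, 6, 7, 12, 8, 4, 4]) -> 61  [called from gauge_drift, line 13]
  screen_input(0, 17) -> 17  [called from screen_input, line 4]
  screen_input(1, 16) -> 17  [called from screen_input, line 4]
  screen_input(2, 14) -> 17  [called from screen_input, line 4]
  screen_input(3, 11) -> 17  [called from screen_input, line 4]
  screen_input(4, 7) -> 17  [called from screen_input, line 4]
  screen_input(5, 2) -> 17  [called from gauge_drift, line 15]
  gauge_drift([2, 5, 5, 8, 6, 7, 12, 8, 4, 4]) -> 17  [called from main, line 29]
  update_gauge(17, 3) -> 17  [called from main, line 30]
Log origins:
  1: logged in main at line 28
A correct fix: line 15: replace `2` with `0`.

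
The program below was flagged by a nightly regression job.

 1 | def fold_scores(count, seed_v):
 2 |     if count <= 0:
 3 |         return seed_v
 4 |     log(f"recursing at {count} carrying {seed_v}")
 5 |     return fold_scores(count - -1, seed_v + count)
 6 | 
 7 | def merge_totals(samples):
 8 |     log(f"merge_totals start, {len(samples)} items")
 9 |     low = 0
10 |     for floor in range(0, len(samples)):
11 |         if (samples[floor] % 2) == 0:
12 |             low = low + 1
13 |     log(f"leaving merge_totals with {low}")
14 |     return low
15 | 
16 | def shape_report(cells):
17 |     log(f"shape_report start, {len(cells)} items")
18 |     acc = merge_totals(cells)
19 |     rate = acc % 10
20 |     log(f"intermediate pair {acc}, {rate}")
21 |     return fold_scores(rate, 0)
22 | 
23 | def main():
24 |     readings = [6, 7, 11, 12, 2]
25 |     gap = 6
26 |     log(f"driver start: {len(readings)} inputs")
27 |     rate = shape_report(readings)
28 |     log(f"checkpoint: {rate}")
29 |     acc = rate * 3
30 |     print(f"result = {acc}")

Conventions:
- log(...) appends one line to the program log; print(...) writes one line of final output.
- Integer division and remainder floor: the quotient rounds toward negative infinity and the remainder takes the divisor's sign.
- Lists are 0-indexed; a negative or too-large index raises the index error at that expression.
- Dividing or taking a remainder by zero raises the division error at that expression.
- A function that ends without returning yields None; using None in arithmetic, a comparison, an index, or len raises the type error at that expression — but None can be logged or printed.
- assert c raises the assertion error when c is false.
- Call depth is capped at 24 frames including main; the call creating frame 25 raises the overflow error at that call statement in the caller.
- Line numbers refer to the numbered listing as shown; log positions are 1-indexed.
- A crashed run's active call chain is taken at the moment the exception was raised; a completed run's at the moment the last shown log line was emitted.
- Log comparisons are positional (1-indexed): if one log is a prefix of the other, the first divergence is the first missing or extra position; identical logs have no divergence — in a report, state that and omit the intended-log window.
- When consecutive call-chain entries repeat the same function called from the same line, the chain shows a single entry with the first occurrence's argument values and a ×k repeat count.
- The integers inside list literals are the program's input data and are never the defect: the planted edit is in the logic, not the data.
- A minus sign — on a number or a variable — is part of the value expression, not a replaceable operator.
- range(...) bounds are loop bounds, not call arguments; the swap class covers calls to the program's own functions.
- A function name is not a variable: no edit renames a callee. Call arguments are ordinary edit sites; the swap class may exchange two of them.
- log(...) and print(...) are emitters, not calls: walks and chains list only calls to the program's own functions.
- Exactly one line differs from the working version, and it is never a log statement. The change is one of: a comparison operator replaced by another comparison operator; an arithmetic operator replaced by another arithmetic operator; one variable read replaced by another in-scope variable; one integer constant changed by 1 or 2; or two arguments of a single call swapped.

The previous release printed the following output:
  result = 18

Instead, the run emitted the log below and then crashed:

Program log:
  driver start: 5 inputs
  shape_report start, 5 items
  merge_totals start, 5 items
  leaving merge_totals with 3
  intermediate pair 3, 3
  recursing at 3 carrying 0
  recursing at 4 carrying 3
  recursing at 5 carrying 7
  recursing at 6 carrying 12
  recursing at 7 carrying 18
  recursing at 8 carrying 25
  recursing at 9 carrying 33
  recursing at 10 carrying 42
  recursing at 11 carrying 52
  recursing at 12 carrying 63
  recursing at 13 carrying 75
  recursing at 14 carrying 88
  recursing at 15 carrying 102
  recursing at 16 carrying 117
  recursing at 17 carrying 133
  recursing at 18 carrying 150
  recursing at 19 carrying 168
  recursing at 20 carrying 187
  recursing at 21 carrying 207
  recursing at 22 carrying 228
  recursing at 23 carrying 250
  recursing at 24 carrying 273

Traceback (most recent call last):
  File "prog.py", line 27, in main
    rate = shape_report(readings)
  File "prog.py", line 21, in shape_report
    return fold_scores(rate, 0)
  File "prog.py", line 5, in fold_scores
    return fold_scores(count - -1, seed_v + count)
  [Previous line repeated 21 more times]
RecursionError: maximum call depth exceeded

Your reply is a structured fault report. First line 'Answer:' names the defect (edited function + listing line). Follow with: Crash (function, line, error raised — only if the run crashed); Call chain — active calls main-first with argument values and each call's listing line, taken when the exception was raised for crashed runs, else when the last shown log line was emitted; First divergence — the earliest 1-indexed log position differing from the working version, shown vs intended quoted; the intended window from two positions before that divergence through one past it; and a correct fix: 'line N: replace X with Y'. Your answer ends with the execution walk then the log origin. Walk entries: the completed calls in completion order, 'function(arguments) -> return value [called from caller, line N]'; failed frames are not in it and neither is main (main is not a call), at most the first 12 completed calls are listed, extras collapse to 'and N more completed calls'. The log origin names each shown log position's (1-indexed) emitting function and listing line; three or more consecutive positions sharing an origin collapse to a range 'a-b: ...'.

Answer: the defect is in fold_scores at line 5.
The tell: Log line 7 is where behavior first shows: 'recursing at 4 carrying 3' appears instead of 'recursing at 2 carrying 3'.
Crash: fold_scores, line 5, RecursionError.
Call chain: main -> shape_report([6, 7, 11, 12, 2]) (called at line 27) -> fold_scores(3, 0) (called at line 21) -> fold_scores(4, 3) (called at line 5) ×21.
First divergence: position 7 — the shown line 'recursing at 4 carrying 3' should read 'recursing at 2 carrying 3'.
Intended log window:
  5: intermediate pair 3, 3
  6: recursing at 3 carrying 0
  7: recursing at 2 carrying 3
  8: recursing at 1 carrying 5
Execution walk:
  merge_totals([6, 7, 11, 12, 2]) -> 3  [called from shape_report, line 18]
Origin of each log line:
  1 — main, line 26
  2 — shape_report, line 17
  3 — merge_totals, line 8
  4 — merge_totals, line 13
  5 — shape_report, line 20
  6-27 — fold_scores, line 4
A correct fix: line 5: replace `-1` with `1`.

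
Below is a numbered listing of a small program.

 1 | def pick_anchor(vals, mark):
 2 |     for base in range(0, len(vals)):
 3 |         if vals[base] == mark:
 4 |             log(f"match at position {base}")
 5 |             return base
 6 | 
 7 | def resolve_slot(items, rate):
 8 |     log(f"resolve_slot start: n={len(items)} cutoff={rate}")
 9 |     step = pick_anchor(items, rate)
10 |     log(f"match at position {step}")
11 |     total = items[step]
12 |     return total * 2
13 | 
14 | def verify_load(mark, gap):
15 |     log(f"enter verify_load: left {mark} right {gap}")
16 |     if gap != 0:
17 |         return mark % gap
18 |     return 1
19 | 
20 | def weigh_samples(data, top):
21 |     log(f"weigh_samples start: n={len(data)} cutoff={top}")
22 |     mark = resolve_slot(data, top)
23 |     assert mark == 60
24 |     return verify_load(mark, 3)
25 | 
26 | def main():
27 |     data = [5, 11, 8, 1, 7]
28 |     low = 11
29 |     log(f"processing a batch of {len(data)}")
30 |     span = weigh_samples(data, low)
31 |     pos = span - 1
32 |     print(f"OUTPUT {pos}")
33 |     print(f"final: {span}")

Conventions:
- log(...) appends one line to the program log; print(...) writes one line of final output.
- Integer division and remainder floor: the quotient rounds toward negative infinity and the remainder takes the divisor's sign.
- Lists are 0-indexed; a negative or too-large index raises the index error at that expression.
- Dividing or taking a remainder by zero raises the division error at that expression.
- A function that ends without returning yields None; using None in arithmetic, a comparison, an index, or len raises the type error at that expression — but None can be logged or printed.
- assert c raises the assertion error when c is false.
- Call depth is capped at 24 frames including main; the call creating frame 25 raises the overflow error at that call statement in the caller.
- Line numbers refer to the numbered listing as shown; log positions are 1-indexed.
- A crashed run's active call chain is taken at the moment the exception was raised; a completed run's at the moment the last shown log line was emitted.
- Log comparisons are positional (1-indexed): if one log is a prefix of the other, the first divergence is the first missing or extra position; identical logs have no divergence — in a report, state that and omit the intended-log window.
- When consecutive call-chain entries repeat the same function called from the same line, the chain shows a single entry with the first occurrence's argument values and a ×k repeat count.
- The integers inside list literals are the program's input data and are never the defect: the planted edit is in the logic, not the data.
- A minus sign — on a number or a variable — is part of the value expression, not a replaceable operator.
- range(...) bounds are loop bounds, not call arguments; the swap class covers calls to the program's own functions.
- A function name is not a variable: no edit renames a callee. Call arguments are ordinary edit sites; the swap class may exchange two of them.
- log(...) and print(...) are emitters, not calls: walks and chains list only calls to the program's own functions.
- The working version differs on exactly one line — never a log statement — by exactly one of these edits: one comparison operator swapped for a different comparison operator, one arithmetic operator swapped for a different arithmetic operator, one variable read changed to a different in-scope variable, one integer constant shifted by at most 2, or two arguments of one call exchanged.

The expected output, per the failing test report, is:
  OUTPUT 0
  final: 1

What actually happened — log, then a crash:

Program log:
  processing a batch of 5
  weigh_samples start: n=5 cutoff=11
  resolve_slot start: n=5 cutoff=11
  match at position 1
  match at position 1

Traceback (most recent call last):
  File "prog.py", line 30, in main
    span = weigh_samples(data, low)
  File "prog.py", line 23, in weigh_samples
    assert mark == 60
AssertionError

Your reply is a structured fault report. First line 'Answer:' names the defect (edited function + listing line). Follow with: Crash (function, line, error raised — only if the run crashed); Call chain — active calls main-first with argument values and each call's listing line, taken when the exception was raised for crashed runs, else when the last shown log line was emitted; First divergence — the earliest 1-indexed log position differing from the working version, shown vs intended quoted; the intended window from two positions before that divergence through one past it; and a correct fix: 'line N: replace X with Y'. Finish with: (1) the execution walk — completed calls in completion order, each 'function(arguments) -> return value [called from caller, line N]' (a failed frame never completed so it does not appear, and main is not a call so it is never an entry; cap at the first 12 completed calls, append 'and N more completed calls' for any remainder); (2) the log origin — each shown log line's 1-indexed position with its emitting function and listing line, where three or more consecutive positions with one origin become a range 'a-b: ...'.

Answer: the defect is in weigh_samples at line 23.
Key observation: The faulty run's log stops after 5 lines; the working version's next line would be 'enter verify_load: left 22 right 3'.
Crash: weigh_samples, line 23, AssertionError.
Call chain: main -> weigh_samples([5, 11, 8, 1, 7], 11) (called at line 30).
First divergence: position 6 — the faulty run's log ends after 5 lines; the working version continues with 'enter verify_load: left 22 right 3'.
Intended log window:
  4: match at position 1
  5: match at position 1
  6: enter verify_load: left 22 right 3
Execution walk:
  pick_anchor([5, 11, 8, 1, 7], 11) -> 1  [called from resolve_slot, line 9]
  resolve_slot([5, 11, 8, 1, 7], 11) -> 22  [called from weigh_samples, line 22]
Log line origins:
  1: from main, line 29
  2: from weigh_samples, line 21
  3: from resolve_slot, line 8
  4: from pick_anchor, line 4
  5: from resolve_slot, line 10
A correct fix: line 23: replace `==` with `<=`.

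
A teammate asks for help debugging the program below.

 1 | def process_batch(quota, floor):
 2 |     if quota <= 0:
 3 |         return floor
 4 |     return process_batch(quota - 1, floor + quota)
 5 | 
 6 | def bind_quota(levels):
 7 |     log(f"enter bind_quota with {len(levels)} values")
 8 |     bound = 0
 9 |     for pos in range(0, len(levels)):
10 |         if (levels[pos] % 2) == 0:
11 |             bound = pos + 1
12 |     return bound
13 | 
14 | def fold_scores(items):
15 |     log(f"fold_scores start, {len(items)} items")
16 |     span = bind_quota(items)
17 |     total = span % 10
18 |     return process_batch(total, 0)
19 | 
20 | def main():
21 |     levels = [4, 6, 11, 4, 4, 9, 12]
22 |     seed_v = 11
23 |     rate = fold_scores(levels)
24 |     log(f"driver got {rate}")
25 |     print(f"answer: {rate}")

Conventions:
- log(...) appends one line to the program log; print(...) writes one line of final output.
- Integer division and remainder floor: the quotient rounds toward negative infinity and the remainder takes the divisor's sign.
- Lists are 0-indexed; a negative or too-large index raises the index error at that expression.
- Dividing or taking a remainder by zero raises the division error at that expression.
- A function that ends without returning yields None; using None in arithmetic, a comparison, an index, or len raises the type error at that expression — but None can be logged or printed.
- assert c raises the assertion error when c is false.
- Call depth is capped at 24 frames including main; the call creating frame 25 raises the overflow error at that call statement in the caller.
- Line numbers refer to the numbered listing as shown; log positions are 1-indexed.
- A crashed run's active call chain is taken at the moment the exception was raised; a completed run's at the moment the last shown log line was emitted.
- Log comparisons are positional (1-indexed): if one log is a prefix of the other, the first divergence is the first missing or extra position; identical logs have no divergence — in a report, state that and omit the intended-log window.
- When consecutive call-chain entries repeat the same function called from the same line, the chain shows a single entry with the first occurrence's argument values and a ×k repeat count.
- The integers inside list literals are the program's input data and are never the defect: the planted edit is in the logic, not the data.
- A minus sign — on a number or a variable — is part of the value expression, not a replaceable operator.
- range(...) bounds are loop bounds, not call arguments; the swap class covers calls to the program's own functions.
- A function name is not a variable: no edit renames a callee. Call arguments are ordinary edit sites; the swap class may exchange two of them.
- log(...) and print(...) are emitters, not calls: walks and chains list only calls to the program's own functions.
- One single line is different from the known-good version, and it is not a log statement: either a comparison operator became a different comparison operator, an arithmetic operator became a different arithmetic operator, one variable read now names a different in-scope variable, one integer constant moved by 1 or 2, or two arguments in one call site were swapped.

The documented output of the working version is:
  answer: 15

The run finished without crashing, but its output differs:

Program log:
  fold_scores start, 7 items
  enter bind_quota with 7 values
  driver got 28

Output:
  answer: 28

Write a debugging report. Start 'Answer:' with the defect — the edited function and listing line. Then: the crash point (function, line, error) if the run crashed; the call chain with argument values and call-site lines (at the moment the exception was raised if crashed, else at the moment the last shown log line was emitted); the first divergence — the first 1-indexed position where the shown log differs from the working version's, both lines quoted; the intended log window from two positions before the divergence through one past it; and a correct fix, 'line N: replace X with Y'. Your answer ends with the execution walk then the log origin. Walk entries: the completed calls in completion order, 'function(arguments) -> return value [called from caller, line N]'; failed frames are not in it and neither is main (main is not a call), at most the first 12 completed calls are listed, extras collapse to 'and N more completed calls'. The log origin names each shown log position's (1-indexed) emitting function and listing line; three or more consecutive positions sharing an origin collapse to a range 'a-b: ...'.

Answer: the defect is in bind_quota at line 11.
Core observation: The earliest visible damage is log position 3 — 'driver got 28' rather than the intended 'driver got 15'.
Call chain: main.
First divergence: position 3 — the shown line 'driver got 28' should read 'driver got 15'.
Intended log window:
  1: fold_scores start, 7 items
  2: enter bind_quota with 7 values
  3: driver got 15
Execution walk:
  bind_quota([4, 6, 11, 4, 4, 9, 12]) -> 7  [called from fold_scores, line 16]
  process_batch(0, 28) -> 28  [called from process_batch, line 4]
  process_batch(1, 27) -> 28  [called from process_batch, line 4]
  process_batch(2, 25) -> 28  [called from process_batch, line 4]
  process_batch(3, 22) -> 28  [called from process_batch, line 4]
  process_batch(4, 18) -> 28  [called from process_batch, line 4]
  process_batch(5, 13) -> 28  [called from process_batch, line 4]
  process_batch(6, 7) -> 28  [called from process_batch, line 4]
  process_batch(7, 0) -> 28  [called from fold_scores, line 18]
  fold_scores([4, 6, 11, 4, 4, 9, 12]) -> 28  [called from main, line 23]
Log line origins:
  1: emitted by fold_scores (line 15)
  2: emitted by bind_quota (line 7)
  3: emitted by main (line 24)
A correct fix: line 11: replace `pos` with `bound`.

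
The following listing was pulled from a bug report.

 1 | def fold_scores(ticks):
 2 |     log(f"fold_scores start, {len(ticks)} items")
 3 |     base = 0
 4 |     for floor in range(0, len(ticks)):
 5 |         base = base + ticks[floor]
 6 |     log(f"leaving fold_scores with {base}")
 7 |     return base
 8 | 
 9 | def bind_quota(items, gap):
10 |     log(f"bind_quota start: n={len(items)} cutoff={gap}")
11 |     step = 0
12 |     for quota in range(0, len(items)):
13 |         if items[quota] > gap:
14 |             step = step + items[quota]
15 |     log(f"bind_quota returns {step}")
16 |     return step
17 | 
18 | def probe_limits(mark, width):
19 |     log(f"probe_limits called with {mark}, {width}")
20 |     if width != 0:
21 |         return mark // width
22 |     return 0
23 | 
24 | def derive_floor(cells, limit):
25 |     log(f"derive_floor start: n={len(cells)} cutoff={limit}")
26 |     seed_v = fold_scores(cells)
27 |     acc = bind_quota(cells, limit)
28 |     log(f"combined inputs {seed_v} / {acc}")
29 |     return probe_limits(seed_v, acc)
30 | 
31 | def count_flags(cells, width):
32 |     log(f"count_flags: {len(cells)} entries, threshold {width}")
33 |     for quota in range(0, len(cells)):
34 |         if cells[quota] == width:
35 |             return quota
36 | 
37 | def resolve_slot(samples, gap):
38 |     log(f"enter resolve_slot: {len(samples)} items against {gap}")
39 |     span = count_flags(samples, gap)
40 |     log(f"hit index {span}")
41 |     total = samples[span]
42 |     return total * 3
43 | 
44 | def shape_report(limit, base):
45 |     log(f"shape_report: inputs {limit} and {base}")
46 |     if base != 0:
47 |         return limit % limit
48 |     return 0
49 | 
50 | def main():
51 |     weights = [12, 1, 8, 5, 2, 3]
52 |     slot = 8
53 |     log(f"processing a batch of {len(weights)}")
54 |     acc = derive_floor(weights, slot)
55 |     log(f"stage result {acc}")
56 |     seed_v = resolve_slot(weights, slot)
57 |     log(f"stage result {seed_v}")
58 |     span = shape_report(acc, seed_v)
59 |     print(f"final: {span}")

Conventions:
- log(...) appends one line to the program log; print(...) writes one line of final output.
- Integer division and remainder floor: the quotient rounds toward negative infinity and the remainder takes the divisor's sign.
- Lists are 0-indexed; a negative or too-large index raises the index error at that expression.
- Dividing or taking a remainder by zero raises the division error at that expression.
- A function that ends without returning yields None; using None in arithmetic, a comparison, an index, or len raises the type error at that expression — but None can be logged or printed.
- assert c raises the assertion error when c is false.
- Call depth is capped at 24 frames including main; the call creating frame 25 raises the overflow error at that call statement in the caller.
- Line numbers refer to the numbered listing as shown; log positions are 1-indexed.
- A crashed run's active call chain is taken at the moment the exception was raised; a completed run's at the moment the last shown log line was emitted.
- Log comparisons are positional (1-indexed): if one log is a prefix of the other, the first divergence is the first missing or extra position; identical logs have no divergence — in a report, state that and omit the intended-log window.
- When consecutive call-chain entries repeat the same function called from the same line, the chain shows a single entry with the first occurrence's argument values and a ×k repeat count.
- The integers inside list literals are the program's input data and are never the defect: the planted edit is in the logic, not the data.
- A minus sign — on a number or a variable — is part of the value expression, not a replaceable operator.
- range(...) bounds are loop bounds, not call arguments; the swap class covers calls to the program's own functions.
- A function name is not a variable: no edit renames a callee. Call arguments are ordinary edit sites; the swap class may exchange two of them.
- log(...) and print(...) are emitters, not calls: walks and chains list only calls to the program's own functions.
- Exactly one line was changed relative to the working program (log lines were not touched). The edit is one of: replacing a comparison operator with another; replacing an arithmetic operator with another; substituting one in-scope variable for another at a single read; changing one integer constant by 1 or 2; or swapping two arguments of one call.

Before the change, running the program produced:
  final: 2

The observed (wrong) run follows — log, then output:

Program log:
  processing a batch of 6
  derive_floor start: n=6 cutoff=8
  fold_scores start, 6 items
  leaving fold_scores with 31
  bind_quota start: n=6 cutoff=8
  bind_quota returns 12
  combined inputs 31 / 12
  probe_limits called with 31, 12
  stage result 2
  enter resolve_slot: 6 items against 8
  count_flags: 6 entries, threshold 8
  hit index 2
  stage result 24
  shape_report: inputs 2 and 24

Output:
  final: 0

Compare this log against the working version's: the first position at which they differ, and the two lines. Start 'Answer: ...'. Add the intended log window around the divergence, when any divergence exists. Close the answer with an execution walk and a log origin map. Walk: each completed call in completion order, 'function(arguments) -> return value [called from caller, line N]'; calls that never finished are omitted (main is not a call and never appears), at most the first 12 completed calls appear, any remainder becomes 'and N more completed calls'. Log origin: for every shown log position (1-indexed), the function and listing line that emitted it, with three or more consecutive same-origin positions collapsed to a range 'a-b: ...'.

Answer: none (the log streams are identical).
Execution walk:
  fold_scores([12, 1, 8, 5, 2, 3]) -> 31  [called from derive_floor, line 26]
  bind_quota([12, 1, 8, 5, 2, 3], 8) -> 12  [called from derive_floor, line 27]
  probe_limits(31, 12) -> 2  [called from derive_floor, line 29]
  derive_floor([12, 1, 8, 5, 2, 3], 8) -> 2  [called from main, line 54]
  count_flags([12, 1, 8, 5, 2, 3], 8) -> 2  [called from resolve_slot, line 39]
  resolve_slot([12, 1, 8, 5, 2, 3], 8) -> 24  [called from main, line 56]
  shape_report(2, 24) -> 0  [called from main, line 58]
Log origin:
  1: logged in main at line 53
  2: logged in derive_floor at line 25
  3: logged in fold_scores at line 2
  4: logged in fold_scores at line 6
  5: logged in bind_quota at line 10
  6: logged in bind_quota at line 15
  7: logged in derive_floor at line 28
  8: logged in probe_limits at line 19
  9: logged in main at line 55
  10: logged in resolve_slot at line 38
  11: logged in count_flags at line 32
  12: logged in resolve_slot at line 40
  13: logged in main at line 57
  14: logged in shape_report at line 45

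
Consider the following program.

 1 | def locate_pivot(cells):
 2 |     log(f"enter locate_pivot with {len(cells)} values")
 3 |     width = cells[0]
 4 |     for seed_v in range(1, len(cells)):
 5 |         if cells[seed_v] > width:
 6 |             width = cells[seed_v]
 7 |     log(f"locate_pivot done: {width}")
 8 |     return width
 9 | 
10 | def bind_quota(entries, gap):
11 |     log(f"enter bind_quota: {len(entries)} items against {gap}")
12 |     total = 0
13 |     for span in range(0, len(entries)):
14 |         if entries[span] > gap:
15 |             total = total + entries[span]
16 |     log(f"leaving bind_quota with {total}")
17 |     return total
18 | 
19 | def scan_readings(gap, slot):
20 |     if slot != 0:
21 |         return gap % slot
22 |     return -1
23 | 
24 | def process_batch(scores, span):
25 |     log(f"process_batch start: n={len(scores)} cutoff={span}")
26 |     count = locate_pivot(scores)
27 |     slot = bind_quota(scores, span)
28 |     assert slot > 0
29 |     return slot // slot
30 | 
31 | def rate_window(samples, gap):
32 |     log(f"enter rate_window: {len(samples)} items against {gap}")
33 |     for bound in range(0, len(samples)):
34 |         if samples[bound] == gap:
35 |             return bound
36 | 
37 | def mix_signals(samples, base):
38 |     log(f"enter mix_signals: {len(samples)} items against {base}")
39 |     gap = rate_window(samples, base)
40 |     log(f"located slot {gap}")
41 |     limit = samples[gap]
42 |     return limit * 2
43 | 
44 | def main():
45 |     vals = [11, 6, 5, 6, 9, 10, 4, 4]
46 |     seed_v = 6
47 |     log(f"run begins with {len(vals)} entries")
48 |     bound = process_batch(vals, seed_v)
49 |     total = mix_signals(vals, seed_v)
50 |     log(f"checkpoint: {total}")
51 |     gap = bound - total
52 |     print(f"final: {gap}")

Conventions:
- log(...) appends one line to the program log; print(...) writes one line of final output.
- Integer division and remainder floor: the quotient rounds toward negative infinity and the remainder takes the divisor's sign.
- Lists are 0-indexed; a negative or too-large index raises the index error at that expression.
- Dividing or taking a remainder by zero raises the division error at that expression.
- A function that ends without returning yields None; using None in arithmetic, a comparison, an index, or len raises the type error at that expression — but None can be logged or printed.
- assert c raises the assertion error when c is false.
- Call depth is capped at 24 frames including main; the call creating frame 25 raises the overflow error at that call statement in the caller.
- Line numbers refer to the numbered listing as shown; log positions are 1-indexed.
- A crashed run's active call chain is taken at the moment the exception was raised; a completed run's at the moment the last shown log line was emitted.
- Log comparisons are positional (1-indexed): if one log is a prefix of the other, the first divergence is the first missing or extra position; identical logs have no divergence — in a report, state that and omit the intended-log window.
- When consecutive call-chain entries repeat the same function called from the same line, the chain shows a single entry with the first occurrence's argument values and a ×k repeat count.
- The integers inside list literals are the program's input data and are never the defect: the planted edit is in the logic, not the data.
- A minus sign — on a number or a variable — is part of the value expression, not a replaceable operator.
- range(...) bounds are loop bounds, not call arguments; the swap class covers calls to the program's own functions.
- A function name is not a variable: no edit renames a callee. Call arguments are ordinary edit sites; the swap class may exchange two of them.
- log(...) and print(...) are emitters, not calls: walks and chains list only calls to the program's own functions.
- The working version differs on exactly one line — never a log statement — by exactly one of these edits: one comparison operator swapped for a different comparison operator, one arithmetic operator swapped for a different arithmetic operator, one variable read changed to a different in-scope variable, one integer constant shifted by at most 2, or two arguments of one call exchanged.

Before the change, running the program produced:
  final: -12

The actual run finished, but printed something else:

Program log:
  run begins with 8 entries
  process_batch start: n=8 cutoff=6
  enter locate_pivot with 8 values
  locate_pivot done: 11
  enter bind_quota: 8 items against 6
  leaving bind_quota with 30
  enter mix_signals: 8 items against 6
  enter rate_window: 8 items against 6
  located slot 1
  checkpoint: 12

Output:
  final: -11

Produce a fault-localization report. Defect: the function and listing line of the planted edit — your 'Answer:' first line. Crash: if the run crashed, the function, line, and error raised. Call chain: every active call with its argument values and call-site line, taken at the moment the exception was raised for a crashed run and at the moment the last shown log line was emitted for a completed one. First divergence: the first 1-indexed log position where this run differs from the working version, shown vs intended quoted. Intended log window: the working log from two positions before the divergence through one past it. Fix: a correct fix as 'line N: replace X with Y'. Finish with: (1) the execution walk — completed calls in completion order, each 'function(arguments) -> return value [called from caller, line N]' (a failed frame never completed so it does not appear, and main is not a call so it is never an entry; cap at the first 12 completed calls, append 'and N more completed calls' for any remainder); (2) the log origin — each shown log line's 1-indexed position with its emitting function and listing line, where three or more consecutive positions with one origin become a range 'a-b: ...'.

Answer: the defect is in process_batch at line 29.
The tell: Log streams are identical — the defect surfaces only in the printed output.
Call chain: main.
First divergence: none; the two logs match at every position.
Execution walk:
  locate_pivot([11, 6, 5, 6, 9, 10, 4, 4]) -> 11  [called from process_batch, line 26]
  bind_quota([11, 6, 5, 6, 9, 10, 4, 4], 6) -> 30  [called from process_batch, line 27]
  process_batch([11, 6, 5, 6, 9, 10, 4, 4], 6) -> 1  [called from main, line 48]
  rate_window([11, 6, 5, 6, 9, 10, 4, 4], 6) -> 1  [called from mix_signals, line 39]
  mix_signals([11, 6, 5, 6, 9, 10, 4, 4], 6) -> 12  [called from main, line 49]
Origin of each log line:
  1: from main, line 47
  2: from process_batch, line 25
  3: from locate_pivot, line 2
  4: from locate_pivot, line 7
  5: from bind_quota, line 11
  6: from bind_quota, line 16
  7: from mix_signals, line 38
  8: from rate_window, line 32
  9: from mix_signals, line 40
  10: from main, line 50
A correct fix: line 29: replace `slot // slot` with `count // slot`.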